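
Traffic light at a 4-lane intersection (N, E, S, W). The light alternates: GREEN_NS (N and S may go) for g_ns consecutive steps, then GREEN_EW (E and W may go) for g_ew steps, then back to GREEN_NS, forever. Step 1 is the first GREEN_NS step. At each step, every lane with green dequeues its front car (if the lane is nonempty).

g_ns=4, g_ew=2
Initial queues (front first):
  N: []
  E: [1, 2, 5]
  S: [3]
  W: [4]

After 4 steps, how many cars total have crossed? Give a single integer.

Answer: 1

Derivation:
Step 1 [NS]: N:empty,E:wait,S:car3-GO,W:wait | queues: N=0 E=3 S=0 W=1
Step 2 [NS]: N:empty,E:wait,S:empty,W:wait | queues: N=0 E=3 S=0 W=1
Step 3 [NS]: N:empty,E:wait,S:empty,W:wait | queues: N=0 E=3 S=0 W=1
Step 4 [NS]: N:empty,E:wait,S:empty,W:wait | queues: N=0 E=3 S=0 W=1
Cars crossed by step 4: 1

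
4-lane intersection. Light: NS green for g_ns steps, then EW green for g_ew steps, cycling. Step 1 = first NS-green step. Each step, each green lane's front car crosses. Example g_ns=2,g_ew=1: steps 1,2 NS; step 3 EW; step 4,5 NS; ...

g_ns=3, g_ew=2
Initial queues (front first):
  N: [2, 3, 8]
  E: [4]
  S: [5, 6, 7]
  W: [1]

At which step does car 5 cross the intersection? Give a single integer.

Step 1 [NS]: N:car2-GO,E:wait,S:car5-GO,W:wait | queues: N=2 E=1 S=2 W=1
Step 2 [NS]: N:car3-GO,E:wait,S:car6-GO,W:wait | queues: N=1 E=1 S=1 W=1
Step 3 [NS]: N:car8-GO,E:wait,S:car7-GO,W:wait | queues: N=0 E=1 S=0 W=1
Step 4 [EW]: N:wait,E:car4-GO,S:wait,W:car1-GO | queues: N=0 E=0 S=0 W=0
Car 5 crosses at step 1

1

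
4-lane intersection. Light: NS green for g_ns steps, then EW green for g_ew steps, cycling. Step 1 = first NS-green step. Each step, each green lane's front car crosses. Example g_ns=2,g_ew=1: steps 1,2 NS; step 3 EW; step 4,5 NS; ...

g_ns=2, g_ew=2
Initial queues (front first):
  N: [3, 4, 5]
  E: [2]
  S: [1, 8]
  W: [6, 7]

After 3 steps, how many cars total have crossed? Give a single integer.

Step 1 [NS]: N:car3-GO,E:wait,S:car1-GO,W:wait | queues: N=2 E=1 S=1 W=2
Step 2 [NS]: N:car4-GO,E:wait,S:car8-GO,W:wait | queues: N=1 E=1 S=0 W=2
Step 3 [EW]: N:wait,E:car2-GO,S:wait,W:car6-GO | queues: N=1 E=0 S=0 W=1
Cars crossed by step 3: 6

Answer: 6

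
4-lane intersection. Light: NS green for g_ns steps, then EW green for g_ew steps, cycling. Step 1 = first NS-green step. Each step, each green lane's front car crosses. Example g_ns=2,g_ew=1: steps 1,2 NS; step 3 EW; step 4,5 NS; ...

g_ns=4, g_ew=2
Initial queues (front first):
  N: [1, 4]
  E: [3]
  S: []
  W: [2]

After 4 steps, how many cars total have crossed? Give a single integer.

Step 1 [NS]: N:car1-GO,E:wait,S:empty,W:wait | queues: N=1 E=1 S=0 W=1
Step 2 [NS]: N:car4-GO,E:wait,S:empty,W:wait | queues: N=0 E=1 S=0 W=1
Step 3 [NS]: N:empty,E:wait,S:empty,W:wait | queues: N=0 E=1 S=0 W=1
Step 4 [NS]: N:empty,E:wait,S:empty,W:wait | queues: N=0 E=1 S=0 W=1
Cars crossed by step 4: 2

Answer: 2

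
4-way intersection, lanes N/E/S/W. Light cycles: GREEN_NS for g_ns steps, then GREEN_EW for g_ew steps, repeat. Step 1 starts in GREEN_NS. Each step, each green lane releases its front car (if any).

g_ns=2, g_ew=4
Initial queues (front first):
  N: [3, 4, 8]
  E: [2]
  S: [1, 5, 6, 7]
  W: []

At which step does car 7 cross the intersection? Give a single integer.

Step 1 [NS]: N:car3-GO,E:wait,S:car1-GO,W:wait | queues: N=2 E=1 S=3 W=0
Step 2 [NS]: N:car4-GO,E:wait,S:car5-GO,W:wait | queues: N=1 E=1 S=2 W=0
Step 3 [EW]: N:wait,E:car2-GO,S:wait,W:empty | queues: N=1 E=0 S=2 W=0
Step 4 [EW]: N:wait,E:empty,S:wait,W:empty | queues: N=1 E=0 S=2 W=0
Step 5 [EW]: N:wait,E:empty,S:wait,W:empty | queues: N=1 E=0 S=2 W=0
Step 6 [EW]: N:wait,E:empty,S:wait,W:empty | queues: N=1 E=0 S=2 W=0
Step 7 [NS]: N:car8-GO,E:wait,S:car6-GO,W:wait | queues: N=0 E=0 S=1 W=0
Step 8 [NS]: N:empty,E:wait,S:car7-GO,W:wait | queues: N=0 E=0 S=0 W=0
Car 7 crosses at step 8

8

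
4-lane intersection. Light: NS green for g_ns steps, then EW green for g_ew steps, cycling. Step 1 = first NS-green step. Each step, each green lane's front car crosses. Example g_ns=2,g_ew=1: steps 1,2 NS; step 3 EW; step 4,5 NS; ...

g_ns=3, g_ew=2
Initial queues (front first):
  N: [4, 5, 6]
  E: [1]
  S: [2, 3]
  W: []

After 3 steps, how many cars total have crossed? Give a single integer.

Answer: 5

Derivation:
Step 1 [NS]: N:car4-GO,E:wait,S:car2-GO,W:wait | queues: N=2 E=1 S=1 W=0
Step 2 [NS]: N:car5-GO,E:wait,S:car3-GO,W:wait | queues: N=1 E=1 S=0 W=0
Step 3 [NS]: N:car6-GO,E:wait,S:empty,W:wait | queues: N=0 E=1 S=0 W=0
Cars crossed by step 3: 5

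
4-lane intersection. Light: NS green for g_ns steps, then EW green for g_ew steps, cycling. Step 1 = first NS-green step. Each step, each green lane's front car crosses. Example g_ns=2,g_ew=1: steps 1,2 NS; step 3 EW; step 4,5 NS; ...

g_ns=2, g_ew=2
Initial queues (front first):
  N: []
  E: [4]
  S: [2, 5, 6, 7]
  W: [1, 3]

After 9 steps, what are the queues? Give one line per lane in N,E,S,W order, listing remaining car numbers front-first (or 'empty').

Step 1 [NS]: N:empty,E:wait,S:car2-GO,W:wait | queues: N=0 E=1 S=3 W=2
Step 2 [NS]: N:empty,E:wait,S:car5-GO,W:wait | queues: N=0 E=1 S=2 W=2
Step 3 [EW]: N:wait,E:car4-GO,S:wait,W:car1-GO | queues: N=0 E=0 S=2 W=1
Step 4 [EW]: N:wait,E:empty,S:wait,W:car3-GO | queues: N=0 E=0 S=2 W=0
Step 5 [NS]: N:empty,E:wait,S:car6-GO,W:wait | queues: N=0 E=0 S=1 W=0
Step 6 [NS]: N:empty,E:wait,S:car7-GO,W:wait | queues: N=0 E=0 S=0 W=0

N: empty
E: empty
S: empty
W: empty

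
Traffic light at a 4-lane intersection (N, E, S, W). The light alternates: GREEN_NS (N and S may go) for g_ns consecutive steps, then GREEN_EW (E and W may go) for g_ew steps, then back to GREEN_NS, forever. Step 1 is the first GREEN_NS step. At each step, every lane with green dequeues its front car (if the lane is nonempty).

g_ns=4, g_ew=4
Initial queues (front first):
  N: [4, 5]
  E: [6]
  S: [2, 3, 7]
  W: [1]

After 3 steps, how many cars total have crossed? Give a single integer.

Answer: 5

Derivation:
Step 1 [NS]: N:car4-GO,E:wait,S:car2-GO,W:wait | queues: N=1 E=1 S=2 W=1
Step 2 [NS]: N:car5-GO,E:wait,S:car3-GO,W:wait | queues: N=0 E=1 S=1 W=1
Step 3 [NS]: N:empty,E:wait,S:car7-GO,W:wait | queues: N=0 E=1 S=0 W=1
Cars crossed by step 3: 5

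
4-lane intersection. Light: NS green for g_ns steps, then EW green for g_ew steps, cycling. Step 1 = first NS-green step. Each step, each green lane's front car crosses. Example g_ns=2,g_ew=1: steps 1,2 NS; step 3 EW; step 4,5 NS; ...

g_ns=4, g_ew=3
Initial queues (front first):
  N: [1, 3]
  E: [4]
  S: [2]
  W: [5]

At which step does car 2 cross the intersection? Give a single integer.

Step 1 [NS]: N:car1-GO,E:wait,S:car2-GO,W:wait | queues: N=1 E=1 S=0 W=1
Step 2 [NS]: N:car3-GO,E:wait,S:empty,W:wait | queues: N=0 E=1 S=0 W=1
Step 3 [NS]: N:empty,E:wait,S:empty,W:wait | queues: N=0 E=1 S=0 W=1
Step 4 [NS]: N:empty,E:wait,S:empty,W:wait | queues: N=0 E=1 S=0 W=1
Step 5 [EW]: N:wait,E:car4-GO,S:wait,W:car5-GO | queues: N=0 E=0 S=0 W=0
Car 2 crosses at step 1

1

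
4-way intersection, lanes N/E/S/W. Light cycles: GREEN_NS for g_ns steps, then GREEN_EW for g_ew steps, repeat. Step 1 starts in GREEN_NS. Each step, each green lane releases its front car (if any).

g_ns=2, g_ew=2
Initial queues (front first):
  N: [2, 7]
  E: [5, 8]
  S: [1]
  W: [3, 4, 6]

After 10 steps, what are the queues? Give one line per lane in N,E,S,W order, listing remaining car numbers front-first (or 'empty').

Step 1 [NS]: N:car2-GO,E:wait,S:car1-GO,W:wait | queues: N=1 E=2 S=0 W=3
Step 2 [NS]: N:car7-GO,E:wait,S:empty,W:wait | queues: N=0 E=2 S=0 W=3
Step 3 [EW]: N:wait,E:car5-GO,S:wait,W:car3-GO | queues: N=0 E=1 S=0 W=2
Step 4 [EW]: N:wait,E:car8-GO,S:wait,W:car4-GO | queues: N=0 E=0 S=0 W=1
Step 5 [NS]: N:empty,E:wait,S:empty,W:wait | queues: N=0 E=0 S=0 W=1
Step 6 [NS]: N:empty,E:wait,S:empty,W:wait | queues: N=0 E=0 S=0 W=1
Step 7 [EW]: N:wait,E:empty,S:wait,W:car6-GO | queues: N=0 E=0 S=0 W=0

N: empty
E: empty
S: empty
W: empty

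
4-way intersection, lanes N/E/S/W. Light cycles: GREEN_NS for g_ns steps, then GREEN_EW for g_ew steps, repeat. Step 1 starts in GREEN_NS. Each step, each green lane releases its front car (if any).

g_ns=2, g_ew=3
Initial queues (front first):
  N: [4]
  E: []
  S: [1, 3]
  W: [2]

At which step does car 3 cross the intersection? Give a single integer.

Step 1 [NS]: N:car4-GO,E:wait,S:car1-GO,W:wait | queues: N=0 E=0 S=1 W=1
Step 2 [NS]: N:empty,E:wait,S:car3-GO,W:wait | queues: N=0 E=0 S=0 W=1
Step 3 [EW]: N:wait,E:empty,S:wait,W:car2-GO | queues: N=0 E=0 S=0 W=0
Car 3 crosses at step 2

2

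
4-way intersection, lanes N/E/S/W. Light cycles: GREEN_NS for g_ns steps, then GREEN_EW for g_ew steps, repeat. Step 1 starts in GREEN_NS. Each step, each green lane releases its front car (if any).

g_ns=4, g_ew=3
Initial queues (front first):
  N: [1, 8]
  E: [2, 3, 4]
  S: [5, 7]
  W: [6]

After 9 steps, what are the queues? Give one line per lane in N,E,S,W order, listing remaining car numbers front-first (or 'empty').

Step 1 [NS]: N:car1-GO,E:wait,S:car5-GO,W:wait | queues: N=1 E=3 S=1 W=1
Step 2 [NS]: N:car8-GO,E:wait,S:car7-GO,W:wait | queues: N=0 E=3 S=0 W=1
Step 3 [NS]: N:empty,E:wait,S:empty,W:wait | queues: N=0 E=3 S=0 W=1
Step 4 [NS]: N:empty,E:wait,S:empty,W:wait | queues: N=0 E=3 S=0 W=1
Step 5 [EW]: N:wait,E:car2-GO,S:wait,W:car6-GO | queues: N=0 E=2 S=0 W=0
Step 6 [EW]: N:wait,E:car3-GO,S:wait,W:empty | queues: N=0 E=1 S=0 W=0
Step 7 [EW]: N:wait,E:car4-GO,S:wait,W:empty | queues: N=0 E=0 S=0 W=0

N: empty
E: empty
S: empty
W: empty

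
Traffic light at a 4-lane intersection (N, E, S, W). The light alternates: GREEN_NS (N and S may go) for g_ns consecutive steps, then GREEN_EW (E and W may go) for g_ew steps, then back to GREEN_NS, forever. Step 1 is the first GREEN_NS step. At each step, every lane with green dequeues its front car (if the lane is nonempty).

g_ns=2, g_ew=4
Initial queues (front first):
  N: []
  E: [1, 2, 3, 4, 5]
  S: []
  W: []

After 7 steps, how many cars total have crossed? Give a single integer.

Step 1 [NS]: N:empty,E:wait,S:empty,W:wait | queues: N=0 E=5 S=0 W=0
Step 2 [NS]: N:empty,E:wait,S:empty,W:wait | queues: N=0 E=5 S=0 W=0
Step 3 [EW]: N:wait,E:car1-GO,S:wait,W:empty | queues: N=0 E=4 S=0 W=0
Step 4 [EW]: N:wait,E:car2-GO,S:wait,W:empty | queues: N=0 E=3 S=0 W=0
Step 5 [EW]: N:wait,E:car3-GO,S:wait,W:empty | queues: N=0 E=2 S=0 W=0
Step 6 [EW]: N:wait,E:car4-GO,S:wait,W:empty | queues: N=0 E=1 S=0 W=0
Step 7 [NS]: N:empty,E:wait,S:empty,W:wait | queues: N=0 E=1 S=0 W=0
Cars crossed by step 7: 4

Answer: 4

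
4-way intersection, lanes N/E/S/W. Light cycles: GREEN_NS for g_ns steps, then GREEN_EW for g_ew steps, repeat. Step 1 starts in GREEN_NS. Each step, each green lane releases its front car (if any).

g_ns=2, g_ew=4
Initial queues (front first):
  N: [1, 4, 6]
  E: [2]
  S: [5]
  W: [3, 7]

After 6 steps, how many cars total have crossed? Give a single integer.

Step 1 [NS]: N:car1-GO,E:wait,S:car5-GO,W:wait | queues: N=2 E=1 S=0 W=2
Step 2 [NS]: N:car4-GO,E:wait,S:empty,W:wait | queues: N=1 E=1 S=0 W=2
Step 3 [EW]: N:wait,E:car2-GO,S:wait,W:car3-GO | queues: N=1 E=0 S=0 W=1
Step 4 [EW]: N:wait,E:empty,S:wait,W:car7-GO | queues: N=1 E=0 S=0 W=0
Step 5 [EW]: N:wait,E:empty,S:wait,W:empty | queues: N=1 E=0 S=0 W=0
Step 6 [EW]: N:wait,E:empty,S:wait,W:empty | queues: N=1 E=0 S=0 W=0
Cars crossed by step 6: 6

Answer: 6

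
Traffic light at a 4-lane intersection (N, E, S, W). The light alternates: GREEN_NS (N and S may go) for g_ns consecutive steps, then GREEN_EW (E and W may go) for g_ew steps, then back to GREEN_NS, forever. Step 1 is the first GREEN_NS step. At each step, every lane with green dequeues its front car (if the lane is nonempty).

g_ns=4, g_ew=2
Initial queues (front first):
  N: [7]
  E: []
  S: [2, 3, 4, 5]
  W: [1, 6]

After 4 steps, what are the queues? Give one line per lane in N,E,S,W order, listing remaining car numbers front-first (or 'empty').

Step 1 [NS]: N:car7-GO,E:wait,S:car2-GO,W:wait | queues: N=0 E=0 S=3 W=2
Step 2 [NS]: N:empty,E:wait,S:car3-GO,W:wait | queues: N=0 E=0 S=2 W=2
Step 3 [NS]: N:empty,E:wait,S:car4-GO,W:wait | queues: N=0 E=0 S=1 W=2
Step 4 [NS]: N:empty,E:wait,S:car5-GO,W:wait | queues: N=0 E=0 S=0 W=2

N: empty
E: empty
S: empty
W: 1 6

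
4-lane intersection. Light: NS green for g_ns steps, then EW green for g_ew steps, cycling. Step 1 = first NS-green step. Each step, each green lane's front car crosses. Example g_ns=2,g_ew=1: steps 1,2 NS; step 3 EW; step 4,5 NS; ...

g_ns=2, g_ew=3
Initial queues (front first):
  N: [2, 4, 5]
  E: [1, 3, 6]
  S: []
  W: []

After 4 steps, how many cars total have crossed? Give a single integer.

Answer: 4

Derivation:
Step 1 [NS]: N:car2-GO,E:wait,S:empty,W:wait | queues: N=2 E=3 S=0 W=0
Step 2 [NS]: N:car4-GO,E:wait,S:empty,W:wait | queues: N=1 E=3 S=0 W=0
Step 3 [EW]: N:wait,E:car1-GO,S:wait,W:empty | queues: N=1 E=2 S=0 W=0
Step 4 [EW]: N:wait,E:car3-GO,S:wait,W:empty | queues: N=1 E=1 S=0 W=0
Cars crossed by step 4: 4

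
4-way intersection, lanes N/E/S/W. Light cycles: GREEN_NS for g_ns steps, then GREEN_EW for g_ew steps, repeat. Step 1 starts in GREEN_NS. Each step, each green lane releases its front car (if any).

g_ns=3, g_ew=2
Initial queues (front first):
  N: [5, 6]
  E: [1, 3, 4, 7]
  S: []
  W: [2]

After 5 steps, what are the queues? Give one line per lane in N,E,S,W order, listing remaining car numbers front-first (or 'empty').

Step 1 [NS]: N:car5-GO,E:wait,S:empty,W:wait | queues: N=1 E=4 S=0 W=1
Step 2 [NS]: N:car6-GO,E:wait,S:empty,W:wait | queues: N=0 E=4 S=0 W=1
Step 3 [NS]: N:empty,E:wait,S:empty,W:wait | queues: N=0 E=4 S=0 W=1
Step 4 [EW]: N:wait,E:car1-GO,S:wait,W:car2-GO | queues: N=0 E=3 S=0 W=0
Step 5 [EW]: N:wait,E:car3-GO,S:wait,W:empty | queues: N=0 E=2 S=0 W=0

N: empty
E: 4 7
S: empty
W: empty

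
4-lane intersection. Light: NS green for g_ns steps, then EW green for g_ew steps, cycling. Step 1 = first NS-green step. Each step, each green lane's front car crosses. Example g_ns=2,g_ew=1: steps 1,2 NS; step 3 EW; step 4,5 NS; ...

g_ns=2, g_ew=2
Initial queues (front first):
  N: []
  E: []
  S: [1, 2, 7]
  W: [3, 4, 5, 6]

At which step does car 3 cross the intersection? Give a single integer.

Step 1 [NS]: N:empty,E:wait,S:car1-GO,W:wait | queues: N=0 E=0 S=2 W=4
Step 2 [NS]: N:empty,E:wait,S:car2-GO,W:wait | queues: N=0 E=0 S=1 W=4
Step 3 [EW]: N:wait,E:empty,S:wait,W:car3-GO | queues: N=0 E=0 S=1 W=3
Step 4 [EW]: N:wait,E:empty,S:wait,W:car4-GO | queues: N=0 E=0 S=1 W=2
Step 5 [NS]: N:empty,E:wait,S:car7-GO,W:wait | queues: N=0 E=0 S=0 W=2
Step 6 [NS]: N:empty,E:wait,S:empty,W:wait | queues: N=0 E=0 S=0 W=2
Step 7 [EW]: N:wait,E:empty,S:wait,W:car5-GO | queues: N=0 E=0 S=0 W=1
Step 8 [EW]: N:wait,E:empty,S:wait,W:car6-GO | queues: N=0 E=0 S=0 W=0
Car 3 crosses at step 3

3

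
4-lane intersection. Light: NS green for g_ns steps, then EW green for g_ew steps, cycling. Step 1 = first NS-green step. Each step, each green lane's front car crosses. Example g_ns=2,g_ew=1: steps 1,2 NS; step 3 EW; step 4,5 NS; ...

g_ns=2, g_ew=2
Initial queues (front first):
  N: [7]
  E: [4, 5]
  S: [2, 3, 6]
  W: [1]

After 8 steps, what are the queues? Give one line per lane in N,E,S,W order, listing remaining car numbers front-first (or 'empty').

Step 1 [NS]: N:car7-GO,E:wait,S:car2-GO,W:wait | queues: N=0 E=2 S=2 W=1
Step 2 [NS]: N:empty,E:wait,S:car3-GO,W:wait | queues: N=0 E=2 S=1 W=1
Step 3 [EW]: N:wait,E:car4-GO,S:wait,W:car1-GO | queues: N=0 E=1 S=1 W=0
Step 4 [EW]: N:wait,E:car5-GO,S:wait,W:empty | queues: N=0 E=0 S=1 W=0
Step 5 [NS]: N:empty,E:wait,S:car6-GO,W:wait | queues: N=0 E=0 S=0 W=0

N: empty
E: empty
S: empty
W: empty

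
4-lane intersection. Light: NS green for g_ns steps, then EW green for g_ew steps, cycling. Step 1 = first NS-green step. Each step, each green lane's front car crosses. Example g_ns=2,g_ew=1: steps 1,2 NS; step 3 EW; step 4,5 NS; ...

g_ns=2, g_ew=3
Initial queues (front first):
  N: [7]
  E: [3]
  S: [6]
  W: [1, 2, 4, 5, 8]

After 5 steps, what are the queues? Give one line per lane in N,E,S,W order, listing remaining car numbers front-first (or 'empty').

Step 1 [NS]: N:car7-GO,E:wait,S:car6-GO,W:wait | queues: N=0 E=1 S=0 W=5
Step 2 [NS]: N:empty,E:wait,S:empty,W:wait | queues: N=0 E=1 S=0 W=5
Step 3 [EW]: N:wait,E:car3-GO,S:wait,W:car1-GO | queues: N=0 E=0 S=0 W=4
Step 4 [EW]: N:wait,E:empty,S:wait,W:car2-GO | queues: N=0 E=0 S=0 W=3
Step 5 [EW]: N:wait,E:empty,S:wait,W:car4-GO | queues: N=0 E=0 S=0 W=2

N: empty
E: empty
S: empty
W: 5 8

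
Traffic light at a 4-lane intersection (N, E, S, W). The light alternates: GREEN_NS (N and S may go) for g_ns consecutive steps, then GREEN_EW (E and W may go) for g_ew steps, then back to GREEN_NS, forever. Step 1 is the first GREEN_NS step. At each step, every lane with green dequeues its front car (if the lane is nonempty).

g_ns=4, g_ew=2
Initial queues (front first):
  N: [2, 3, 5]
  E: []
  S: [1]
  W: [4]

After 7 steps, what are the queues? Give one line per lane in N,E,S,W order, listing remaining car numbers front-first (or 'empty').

Step 1 [NS]: N:car2-GO,E:wait,S:car1-GO,W:wait | queues: N=2 E=0 S=0 W=1
Step 2 [NS]: N:car3-GO,E:wait,S:empty,W:wait | queues: N=1 E=0 S=0 W=1
Step 3 [NS]: N:car5-GO,E:wait,S:empty,W:wait | queues: N=0 E=0 S=0 W=1
Step 4 [NS]: N:empty,E:wait,S:empty,W:wait | queues: N=0 E=0 S=0 W=1
Step 5 [EW]: N:wait,E:empty,S:wait,W:car4-GO | queues: N=0 E=0 S=0 W=0

N: empty
E: empty
S: empty
W: empty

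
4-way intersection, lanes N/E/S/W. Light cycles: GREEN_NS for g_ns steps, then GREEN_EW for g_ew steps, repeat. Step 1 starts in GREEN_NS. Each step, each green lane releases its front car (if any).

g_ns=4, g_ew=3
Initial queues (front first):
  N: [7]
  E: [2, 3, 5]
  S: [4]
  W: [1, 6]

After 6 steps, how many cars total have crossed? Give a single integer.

Answer: 6

Derivation:
Step 1 [NS]: N:car7-GO,E:wait,S:car4-GO,W:wait | queues: N=0 E=3 S=0 W=2
Step 2 [NS]: N:empty,E:wait,S:empty,W:wait | queues: N=0 E=3 S=0 W=2
Step 3 [NS]: N:empty,E:wait,S:empty,W:wait | queues: N=0 E=3 S=0 W=2
Step 4 [NS]: N:empty,E:wait,S:empty,W:wait | queues: N=0 E=3 S=0 W=2
Step 5 [EW]: N:wait,E:car2-GO,S:wait,W:car1-GO | queues: N=0 E=2 S=0 W=1
Step 6 [EW]: N:wait,E:car3-GO,S:wait,W:car6-GO | queues: N=0 E=1 S=0 W=0
Cars crossed by step 6: 6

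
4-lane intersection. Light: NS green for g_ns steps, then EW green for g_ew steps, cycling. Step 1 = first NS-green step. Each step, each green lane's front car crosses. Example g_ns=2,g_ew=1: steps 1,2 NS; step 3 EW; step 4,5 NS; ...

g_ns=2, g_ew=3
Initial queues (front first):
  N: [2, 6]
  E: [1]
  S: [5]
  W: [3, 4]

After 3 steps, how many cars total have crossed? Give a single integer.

Step 1 [NS]: N:car2-GO,E:wait,S:car5-GO,W:wait | queues: N=1 E=1 S=0 W=2
Step 2 [NS]: N:car6-GO,E:wait,S:empty,W:wait | queues: N=0 E=1 S=0 W=2
Step 3 [EW]: N:wait,E:car1-GO,S:wait,W:car3-GO | queues: N=0 E=0 S=0 W=1
Cars crossed by step 3: 5

Answer: 5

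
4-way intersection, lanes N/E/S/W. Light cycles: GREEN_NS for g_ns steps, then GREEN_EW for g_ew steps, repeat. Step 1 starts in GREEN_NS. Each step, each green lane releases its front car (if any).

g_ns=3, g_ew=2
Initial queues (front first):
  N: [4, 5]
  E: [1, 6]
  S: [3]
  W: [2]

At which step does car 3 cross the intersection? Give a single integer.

Step 1 [NS]: N:car4-GO,E:wait,S:car3-GO,W:wait | queues: N=1 E=2 S=0 W=1
Step 2 [NS]: N:car5-GO,E:wait,S:empty,W:wait | queues: N=0 E=2 S=0 W=1
Step 3 [NS]: N:empty,E:wait,S:empty,W:wait | queues: N=0 E=2 S=0 W=1
Step 4 [EW]: N:wait,E:car1-GO,S:wait,W:car2-GO | queues: N=0 E=1 S=0 W=0
Step 5 [EW]: N:wait,E:car6-GO,S:wait,W:empty | queues: N=0 E=0 S=0 W=0
Car 3 crosses at step 1

1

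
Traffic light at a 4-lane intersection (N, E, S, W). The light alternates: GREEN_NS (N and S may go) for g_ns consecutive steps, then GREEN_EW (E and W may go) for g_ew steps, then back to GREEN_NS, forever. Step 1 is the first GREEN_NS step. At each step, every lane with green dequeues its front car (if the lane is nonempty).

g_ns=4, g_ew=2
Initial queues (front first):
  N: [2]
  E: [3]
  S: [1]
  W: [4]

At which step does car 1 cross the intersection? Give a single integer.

Step 1 [NS]: N:car2-GO,E:wait,S:car1-GO,W:wait | queues: N=0 E=1 S=0 W=1
Step 2 [NS]: N:empty,E:wait,S:empty,W:wait | queues: N=0 E=1 S=0 W=1
Step 3 [NS]: N:empty,E:wait,S:empty,W:wait | queues: N=0 E=1 S=0 W=1
Step 4 [NS]: N:empty,E:wait,S:empty,W:wait | queues: N=0 E=1 S=0 W=1
Step 5 [EW]: N:wait,E:car3-GO,S:wait,W:car4-GO | queues: N=0 E=0 S=0 W=0
Car 1 crosses at step 1

1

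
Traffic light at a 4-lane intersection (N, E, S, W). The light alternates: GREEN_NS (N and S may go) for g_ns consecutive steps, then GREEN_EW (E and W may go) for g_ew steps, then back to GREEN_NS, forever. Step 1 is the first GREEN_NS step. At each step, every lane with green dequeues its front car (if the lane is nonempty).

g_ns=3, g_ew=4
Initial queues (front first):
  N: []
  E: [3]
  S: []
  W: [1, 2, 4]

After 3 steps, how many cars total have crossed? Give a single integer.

Answer: 0

Derivation:
Step 1 [NS]: N:empty,E:wait,S:empty,W:wait | queues: N=0 E=1 S=0 W=3
Step 2 [NS]: N:empty,E:wait,S:empty,W:wait | queues: N=0 E=1 S=0 W=3
Step 3 [NS]: N:empty,E:wait,S:empty,W:wait | queues: N=0 E=1 S=0 W=3
Cars crossed by step 3: 0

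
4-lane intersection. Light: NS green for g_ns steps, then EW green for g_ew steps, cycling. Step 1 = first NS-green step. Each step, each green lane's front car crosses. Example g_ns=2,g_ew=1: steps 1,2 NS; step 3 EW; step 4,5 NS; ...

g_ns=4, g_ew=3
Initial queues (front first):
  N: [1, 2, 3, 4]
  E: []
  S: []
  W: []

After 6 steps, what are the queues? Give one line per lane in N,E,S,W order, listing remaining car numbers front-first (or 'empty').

Step 1 [NS]: N:car1-GO,E:wait,S:empty,W:wait | queues: N=3 E=0 S=0 W=0
Step 2 [NS]: N:car2-GO,E:wait,S:empty,W:wait | queues: N=2 E=0 S=0 W=0
Step 3 [NS]: N:car3-GO,E:wait,S:empty,W:wait | queues: N=1 E=0 S=0 W=0
Step 4 [NS]: N:car4-GO,E:wait,S:empty,W:wait | queues: N=0 E=0 S=0 W=0

N: empty
E: empty
S: empty
W: empty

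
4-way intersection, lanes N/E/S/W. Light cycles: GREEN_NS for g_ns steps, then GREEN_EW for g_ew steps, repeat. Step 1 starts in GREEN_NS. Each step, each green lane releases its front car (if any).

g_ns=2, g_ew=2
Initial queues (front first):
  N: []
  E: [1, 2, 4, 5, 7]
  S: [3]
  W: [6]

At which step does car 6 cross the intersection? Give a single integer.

Step 1 [NS]: N:empty,E:wait,S:car3-GO,W:wait | queues: N=0 E=5 S=0 W=1
Step 2 [NS]: N:empty,E:wait,S:empty,W:wait | queues: N=0 E=5 S=0 W=1
Step 3 [EW]: N:wait,E:car1-GO,S:wait,W:car6-GO | queues: N=0 E=4 S=0 W=0
Step 4 [EW]: N:wait,E:car2-GO,S:wait,W:empty | queues: N=0 E=3 S=0 W=0
Step 5 [NS]: N:empty,E:wait,S:empty,W:wait | queues: N=0 E=3 S=0 W=0
Step 6 [NS]: N:empty,E:wait,S:empty,W:wait | queues: N=0 E=3 S=0 W=0
Step 7 [EW]: N:wait,E:car4-GO,S:wait,W:empty | queues: N=0 E=2 S=0 W=0
Step 8 [EW]: N:wait,E:car5-GO,S:wait,W:empty | queues: N=0 E=1 S=0 W=0
Step 9 [NS]: N:empty,E:wait,S:empty,W:wait | queues: N=0 E=1 S=0 W=0
Step 10 [NS]: N:empty,E:wait,S:empty,W:wait | queues: N=0 E=1 S=0 W=0
Step 11 [EW]: N:wait,E:car7-GO,S:wait,W:empty | queues: N=0 E=0 S=0 W=0
Car 6 crosses at step 3

3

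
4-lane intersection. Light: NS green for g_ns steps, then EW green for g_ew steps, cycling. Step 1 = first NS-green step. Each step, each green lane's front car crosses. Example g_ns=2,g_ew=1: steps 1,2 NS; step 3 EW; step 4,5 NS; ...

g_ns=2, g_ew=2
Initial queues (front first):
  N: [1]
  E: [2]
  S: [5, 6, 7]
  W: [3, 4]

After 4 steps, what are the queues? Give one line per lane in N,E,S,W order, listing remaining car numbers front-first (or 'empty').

Step 1 [NS]: N:car1-GO,E:wait,S:car5-GO,W:wait | queues: N=0 E=1 S=2 W=2
Step 2 [NS]: N:empty,E:wait,S:car6-GO,W:wait | queues: N=0 E=1 S=1 W=2
Step 3 [EW]: N:wait,E:car2-GO,S:wait,W:car3-GO | queues: N=0 E=0 S=1 W=1
Step 4 [EW]: N:wait,E:empty,S:wait,W:car4-GO | queues: N=0 E=0 S=1 W=0

N: empty
E: empty
S: 7
W: empty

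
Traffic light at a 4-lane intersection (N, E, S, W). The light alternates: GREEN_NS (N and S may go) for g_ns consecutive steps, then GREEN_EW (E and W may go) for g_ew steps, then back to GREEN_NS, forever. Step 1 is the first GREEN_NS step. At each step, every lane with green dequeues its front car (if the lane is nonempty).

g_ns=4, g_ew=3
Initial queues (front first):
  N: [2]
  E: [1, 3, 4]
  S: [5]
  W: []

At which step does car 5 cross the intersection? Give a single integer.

Step 1 [NS]: N:car2-GO,E:wait,S:car5-GO,W:wait | queues: N=0 E=3 S=0 W=0
Step 2 [NS]: N:empty,E:wait,S:empty,W:wait | queues: N=0 E=3 S=0 W=0
Step 3 [NS]: N:empty,E:wait,S:empty,W:wait | queues: N=0 E=3 S=0 W=0
Step 4 [NS]: N:empty,E:wait,S:empty,W:wait | queues: N=0 E=3 S=0 W=0
Step 5 [EW]: N:wait,E:car1-GO,S:wait,W:empty | queues: N=0 E=2 S=0 W=0
Step 6 [EW]: N:wait,E:car3-GO,S:wait,W:empty | queues: N=0 E=1 S=0 W=0
Step 7 [EW]: N:wait,E:car4-GO,S:wait,W:empty | queues: N=0 E=0 S=0 W=0
Car 5 crosses at step 1

1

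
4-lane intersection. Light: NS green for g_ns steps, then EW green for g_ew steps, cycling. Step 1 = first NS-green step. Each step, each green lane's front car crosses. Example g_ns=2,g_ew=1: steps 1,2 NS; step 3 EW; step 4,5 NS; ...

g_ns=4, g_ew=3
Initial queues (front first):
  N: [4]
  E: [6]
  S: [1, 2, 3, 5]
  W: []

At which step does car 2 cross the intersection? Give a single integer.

Step 1 [NS]: N:car4-GO,E:wait,S:car1-GO,W:wait | queues: N=0 E=1 S=3 W=0
Step 2 [NS]: N:empty,E:wait,S:car2-GO,W:wait | queues: N=0 E=1 S=2 W=0
Step 3 [NS]: N:empty,E:wait,S:car3-GO,W:wait | queues: N=0 E=1 S=1 W=0
Step 4 [NS]: N:empty,E:wait,S:car5-GO,W:wait | queues: N=0 E=1 S=0 W=0
Step 5 [EW]: N:wait,E:car6-GO,S:wait,W:empty | queues: N=0 E=0 S=0 W=0
Car 2 crosses at step 2

2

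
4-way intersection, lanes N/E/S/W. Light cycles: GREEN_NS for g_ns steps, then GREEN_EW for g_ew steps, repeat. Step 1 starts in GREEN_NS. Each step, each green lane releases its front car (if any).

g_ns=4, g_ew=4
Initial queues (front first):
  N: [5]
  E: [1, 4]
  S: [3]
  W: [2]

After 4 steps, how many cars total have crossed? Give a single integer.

Step 1 [NS]: N:car5-GO,E:wait,S:car3-GO,W:wait | queues: N=0 E=2 S=0 W=1
Step 2 [NS]: N:empty,E:wait,S:empty,W:wait | queues: N=0 E=2 S=0 W=1
Step 3 [NS]: N:empty,E:wait,S:empty,W:wait | queues: N=0 E=2 S=0 W=1
Step 4 [NS]: N:empty,E:wait,S:empty,W:wait | queues: N=0 E=2 S=0 W=1
Cars crossed by step 4: 2

Answer: 2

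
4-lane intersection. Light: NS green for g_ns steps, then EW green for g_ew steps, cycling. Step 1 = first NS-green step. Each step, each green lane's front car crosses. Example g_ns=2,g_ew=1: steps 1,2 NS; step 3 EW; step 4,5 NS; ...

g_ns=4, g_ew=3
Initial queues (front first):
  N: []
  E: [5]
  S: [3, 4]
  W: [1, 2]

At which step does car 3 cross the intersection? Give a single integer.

Step 1 [NS]: N:empty,E:wait,S:car3-GO,W:wait | queues: N=0 E=1 S=1 W=2
Step 2 [NS]: N:empty,E:wait,S:car4-GO,W:wait | queues: N=0 E=1 S=0 W=2
Step 3 [NS]: N:empty,E:wait,S:empty,W:wait | queues: N=0 E=1 S=0 W=2
Step 4 [NS]: N:empty,E:wait,S:empty,W:wait | queues: N=0 E=1 S=0 W=2
Step 5 [EW]: N:wait,E:car5-GO,S:wait,W:car1-GO | queues: N=0 E=0 S=0 W=1
Step 6 [EW]: N:wait,E:empty,S:wait,W:car2-GO | queues: N=0 E=0 S=0 W=0
Car 3 crosses at step 1

1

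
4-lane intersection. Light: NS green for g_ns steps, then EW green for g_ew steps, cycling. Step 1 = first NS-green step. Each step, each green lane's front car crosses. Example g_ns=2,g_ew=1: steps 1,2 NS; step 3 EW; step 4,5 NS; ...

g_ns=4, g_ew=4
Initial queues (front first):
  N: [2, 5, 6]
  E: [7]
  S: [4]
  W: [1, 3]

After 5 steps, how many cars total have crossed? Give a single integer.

Answer: 6

Derivation:
Step 1 [NS]: N:car2-GO,E:wait,S:car4-GO,W:wait | queues: N=2 E=1 S=0 W=2
Step 2 [NS]: N:car5-GO,E:wait,S:empty,W:wait | queues: N=1 E=1 S=0 W=2
Step 3 [NS]: N:car6-GO,E:wait,S:empty,W:wait | queues: N=0 E=1 S=0 W=2
Step 4 [NS]: N:empty,E:wait,S:empty,W:wait | queues: N=0 E=1 S=0 W=2
Step 5 [EW]: N:wait,E:car7-GO,S:wait,W:car1-GO | queues: N=0 E=0 S=0 W=1
Cars crossed by step 5: 6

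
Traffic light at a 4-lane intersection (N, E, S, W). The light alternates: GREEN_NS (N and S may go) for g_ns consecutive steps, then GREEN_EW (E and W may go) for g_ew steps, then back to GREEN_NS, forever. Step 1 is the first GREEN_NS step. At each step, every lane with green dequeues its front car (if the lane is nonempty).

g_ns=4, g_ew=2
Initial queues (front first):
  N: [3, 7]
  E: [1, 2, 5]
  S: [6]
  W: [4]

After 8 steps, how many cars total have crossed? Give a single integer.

Answer: 6

Derivation:
Step 1 [NS]: N:car3-GO,E:wait,S:car6-GO,W:wait | queues: N=1 E=3 S=0 W=1
Step 2 [NS]: N:car7-GO,E:wait,S:empty,W:wait | queues: N=0 E=3 S=0 W=1
Step 3 [NS]: N:empty,E:wait,S:empty,W:wait | queues: N=0 E=3 S=0 W=1
Step 4 [NS]: N:empty,E:wait,S:empty,W:wait | queues: N=0 E=3 S=0 W=1
Step 5 [EW]: N:wait,E:car1-GO,S:wait,W:car4-GO | queues: N=0 E=2 S=0 W=0
Step 6 [EW]: N:wait,E:car2-GO,S:wait,W:empty | queues: N=0 E=1 S=0 W=0
Step 7 [NS]: N:empty,E:wait,S:empty,W:wait | queues: N=0 E=1 S=0 W=0
Step 8 [NS]: N:empty,E:wait,S:empty,W:wait | queues: N=0 E=1 S=0 W=0
Cars crossed by step 8: 6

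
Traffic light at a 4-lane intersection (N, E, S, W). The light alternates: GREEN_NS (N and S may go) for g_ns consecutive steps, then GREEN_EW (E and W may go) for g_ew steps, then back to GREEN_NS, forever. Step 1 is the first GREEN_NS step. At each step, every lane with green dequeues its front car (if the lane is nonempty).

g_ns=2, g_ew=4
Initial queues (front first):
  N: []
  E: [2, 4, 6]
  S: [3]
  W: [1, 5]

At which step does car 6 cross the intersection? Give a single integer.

Step 1 [NS]: N:empty,E:wait,S:car3-GO,W:wait | queues: N=0 E=3 S=0 W=2
Step 2 [NS]: N:empty,E:wait,S:empty,W:wait | queues: N=0 E=3 S=0 W=2
Step 3 [EW]: N:wait,E:car2-GO,S:wait,W:car1-GO | queues: N=0 E=2 S=0 W=1
Step 4 [EW]: N:wait,E:car4-GO,S:wait,W:car5-GO | queues: N=0 E=1 S=0 W=0
Step 5 [EW]: N:wait,E:car6-GO,S:wait,W:empty | queues: N=0 E=0 S=0 W=0
Car 6 crosses at step 5

5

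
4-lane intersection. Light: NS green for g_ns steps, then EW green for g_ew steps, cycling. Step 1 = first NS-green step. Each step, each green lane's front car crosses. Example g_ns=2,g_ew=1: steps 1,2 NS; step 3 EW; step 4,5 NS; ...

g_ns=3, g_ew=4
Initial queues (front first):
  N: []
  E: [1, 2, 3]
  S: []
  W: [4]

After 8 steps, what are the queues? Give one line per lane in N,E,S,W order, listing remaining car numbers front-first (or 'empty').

Step 1 [NS]: N:empty,E:wait,S:empty,W:wait | queues: N=0 E=3 S=0 W=1
Step 2 [NS]: N:empty,E:wait,S:empty,W:wait | queues: N=0 E=3 S=0 W=1
Step 3 [NS]: N:empty,E:wait,S:empty,W:wait | queues: N=0 E=3 S=0 W=1
Step 4 [EW]: N:wait,E:car1-GO,S:wait,W:car4-GO | queues: N=0 E=2 S=0 W=0
Step 5 [EW]: N:wait,E:car2-GO,S:wait,W:empty | queues: N=0 E=1 S=0 W=0
Step 6 [EW]: N:wait,E:car3-GO,S:wait,W:empty | queues: N=0 E=0 S=0 W=0

N: empty
E: empty
S: empty
W: empty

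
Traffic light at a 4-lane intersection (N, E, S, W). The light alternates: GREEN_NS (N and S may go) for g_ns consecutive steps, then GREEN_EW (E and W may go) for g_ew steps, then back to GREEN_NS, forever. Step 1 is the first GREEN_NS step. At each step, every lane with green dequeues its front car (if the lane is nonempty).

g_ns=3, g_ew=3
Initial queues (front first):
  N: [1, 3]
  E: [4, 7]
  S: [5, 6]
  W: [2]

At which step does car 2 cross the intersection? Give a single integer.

Step 1 [NS]: N:car1-GO,E:wait,S:car5-GO,W:wait | queues: N=1 E=2 S=1 W=1
Step 2 [NS]: N:car3-GO,E:wait,S:car6-GO,W:wait | queues: N=0 E=2 S=0 W=1
Step 3 [NS]: N:empty,E:wait,S:empty,W:wait | queues: N=0 E=2 S=0 W=1
Step 4 [EW]: N:wait,E:car4-GO,S:wait,W:car2-GO | queues: N=0 E=1 S=0 W=0
Step 5 [EW]: N:wait,E:car7-GO,S:wait,W:empty | queues: N=0 E=0 S=0 W=0
Car 2 crosses at step 4

4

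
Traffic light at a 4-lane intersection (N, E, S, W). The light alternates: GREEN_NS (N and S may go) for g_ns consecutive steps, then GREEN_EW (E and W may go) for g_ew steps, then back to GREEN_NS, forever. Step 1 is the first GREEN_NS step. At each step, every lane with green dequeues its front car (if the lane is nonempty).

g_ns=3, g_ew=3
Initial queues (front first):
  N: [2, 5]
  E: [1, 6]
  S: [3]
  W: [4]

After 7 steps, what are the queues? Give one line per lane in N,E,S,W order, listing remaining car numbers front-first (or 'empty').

Step 1 [NS]: N:car2-GO,E:wait,S:car3-GO,W:wait | queues: N=1 E=2 S=0 W=1
Step 2 [NS]: N:car5-GO,E:wait,S:empty,W:wait | queues: N=0 E=2 S=0 W=1
Step 3 [NS]: N:empty,E:wait,S:empty,W:wait | queues: N=0 E=2 S=0 W=1
Step 4 [EW]: N:wait,E:car1-GO,S:wait,W:car4-GO | queues: N=0 E=1 S=0 W=0
Step 5 [EW]: N:wait,E:car6-GO,S:wait,W:empty | queues: N=0 E=0 S=0 W=0

N: empty
E: empty
S: empty
W: empty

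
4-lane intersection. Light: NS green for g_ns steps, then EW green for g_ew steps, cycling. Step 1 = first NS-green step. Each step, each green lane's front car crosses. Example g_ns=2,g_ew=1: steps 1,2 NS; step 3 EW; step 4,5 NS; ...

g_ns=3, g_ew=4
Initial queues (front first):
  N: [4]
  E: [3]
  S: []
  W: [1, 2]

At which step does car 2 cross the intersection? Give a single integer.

Step 1 [NS]: N:car4-GO,E:wait,S:empty,W:wait | queues: N=0 E=1 S=0 W=2
Step 2 [NS]: N:empty,E:wait,S:empty,W:wait | queues: N=0 E=1 S=0 W=2
Step 3 [NS]: N:empty,E:wait,S:empty,W:wait | queues: N=0 E=1 S=0 W=2
Step 4 [EW]: N:wait,E:car3-GO,S:wait,W:car1-GO | queues: N=0 E=0 S=0 W=1
Step 5 [EW]: N:wait,E:empty,S:wait,W:car2-GO | queues: N=0 E=0 S=0 W=0
Car 2 crosses at step 5

5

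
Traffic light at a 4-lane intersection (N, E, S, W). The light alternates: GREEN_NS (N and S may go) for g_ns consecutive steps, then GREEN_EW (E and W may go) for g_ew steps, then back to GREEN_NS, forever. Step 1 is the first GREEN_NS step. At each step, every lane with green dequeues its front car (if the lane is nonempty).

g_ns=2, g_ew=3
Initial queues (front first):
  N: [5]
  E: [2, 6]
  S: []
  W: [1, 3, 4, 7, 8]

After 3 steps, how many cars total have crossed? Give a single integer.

Answer: 3

Derivation:
Step 1 [NS]: N:car5-GO,E:wait,S:empty,W:wait | queues: N=0 E=2 S=0 W=5
Step 2 [NS]: N:empty,E:wait,S:empty,W:wait | queues: N=0 E=2 S=0 W=5
Step 3 [EW]: N:wait,E:car2-GO,S:wait,W:car1-GO | queues: N=0 E=1 S=0 W=4
Cars crossed by step 3: 3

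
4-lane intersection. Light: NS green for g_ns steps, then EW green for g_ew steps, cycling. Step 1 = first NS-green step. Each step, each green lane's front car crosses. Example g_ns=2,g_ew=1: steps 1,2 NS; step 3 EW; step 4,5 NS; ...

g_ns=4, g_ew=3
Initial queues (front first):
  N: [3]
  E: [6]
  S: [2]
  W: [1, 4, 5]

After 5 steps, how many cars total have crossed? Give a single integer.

Step 1 [NS]: N:car3-GO,E:wait,S:car2-GO,W:wait | queues: N=0 E=1 S=0 W=3
Step 2 [NS]: N:empty,E:wait,S:empty,W:wait | queues: N=0 E=1 S=0 W=3
Step 3 [NS]: N:empty,E:wait,S:empty,W:wait | queues: N=0 E=1 S=0 W=3
Step 4 [NS]: N:empty,E:wait,S:empty,W:wait | queues: N=0 E=1 S=0 W=3
Step 5 [EW]: N:wait,E:car6-GO,S:wait,W:car1-GO | queues: N=0 E=0 S=0 W=2
Cars crossed by step 5: 4

Answer: 4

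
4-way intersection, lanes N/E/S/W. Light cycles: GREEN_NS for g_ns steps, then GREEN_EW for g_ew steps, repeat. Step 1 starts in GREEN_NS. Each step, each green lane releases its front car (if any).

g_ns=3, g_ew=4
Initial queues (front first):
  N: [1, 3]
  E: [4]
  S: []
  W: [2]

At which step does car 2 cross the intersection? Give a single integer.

Step 1 [NS]: N:car1-GO,E:wait,S:empty,W:wait | queues: N=1 E=1 S=0 W=1
Step 2 [NS]: N:car3-GO,E:wait,S:empty,W:wait | queues: N=0 E=1 S=0 W=1
Step 3 [NS]: N:empty,E:wait,S:empty,W:wait | queues: N=0 E=1 S=0 W=1
Step 4 [EW]: N:wait,E:car4-GO,S:wait,W:car2-GO | queues: N=0 E=0 S=0 W=0
Car 2 crosses at step 4

4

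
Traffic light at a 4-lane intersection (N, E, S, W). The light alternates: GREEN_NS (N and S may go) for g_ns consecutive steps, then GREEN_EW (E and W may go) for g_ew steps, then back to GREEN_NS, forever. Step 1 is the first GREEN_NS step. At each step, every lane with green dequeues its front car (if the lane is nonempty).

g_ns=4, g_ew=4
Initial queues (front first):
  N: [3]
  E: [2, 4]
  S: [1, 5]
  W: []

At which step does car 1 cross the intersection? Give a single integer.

Step 1 [NS]: N:car3-GO,E:wait,S:car1-GO,W:wait | queues: N=0 E=2 S=1 W=0
Step 2 [NS]: N:empty,E:wait,S:car5-GO,W:wait | queues: N=0 E=2 S=0 W=0
Step 3 [NS]: N:empty,E:wait,S:empty,W:wait | queues: N=0 E=2 S=0 W=0
Step 4 [NS]: N:empty,E:wait,S:empty,W:wait | queues: N=0 E=2 S=0 W=0
Step 5 [EW]: N:wait,E:car2-GO,S:wait,W:empty | queues: N=0 E=1 S=0 W=0
Step 6 [EW]: N:wait,E:car4-GO,S:wait,W:empty | queues: N=0 E=0 S=0 W=0
Car 1 crosses at step 1

1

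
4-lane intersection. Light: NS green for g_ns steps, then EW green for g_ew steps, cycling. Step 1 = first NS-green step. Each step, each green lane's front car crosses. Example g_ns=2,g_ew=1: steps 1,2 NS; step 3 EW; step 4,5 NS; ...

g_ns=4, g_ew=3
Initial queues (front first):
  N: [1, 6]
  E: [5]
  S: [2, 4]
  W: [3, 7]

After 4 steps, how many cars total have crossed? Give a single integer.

Answer: 4

Derivation:
Step 1 [NS]: N:car1-GO,E:wait,S:car2-GO,W:wait | queues: N=1 E=1 S=1 W=2
Step 2 [NS]: N:car6-GO,E:wait,S:car4-GO,W:wait | queues: N=0 E=1 S=0 W=2
Step 3 [NS]: N:empty,E:wait,S:empty,W:wait | queues: N=0 E=1 S=0 W=2
Step 4 [NS]: N:empty,E:wait,S:empty,W:wait | queues: N=0 E=1 S=0 W=2
Cars crossed by step 4: 4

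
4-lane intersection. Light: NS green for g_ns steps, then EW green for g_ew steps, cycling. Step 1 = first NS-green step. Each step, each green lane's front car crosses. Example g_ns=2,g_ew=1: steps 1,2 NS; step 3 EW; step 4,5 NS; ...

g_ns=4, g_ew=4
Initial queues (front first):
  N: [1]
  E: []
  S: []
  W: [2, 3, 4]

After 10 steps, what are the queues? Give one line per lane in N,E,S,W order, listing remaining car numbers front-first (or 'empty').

Step 1 [NS]: N:car1-GO,E:wait,S:empty,W:wait | queues: N=0 E=0 S=0 W=3
Step 2 [NS]: N:empty,E:wait,S:empty,W:wait | queues: N=0 E=0 S=0 W=3
Step 3 [NS]: N:empty,E:wait,S:empty,W:wait | queues: N=0 E=0 S=0 W=3
Step 4 [NS]: N:empty,E:wait,S:empty,W:wait | queues: N=0 E=0 S=0 W=3
Step 5 [EW]: N:wait,E:empty,S:wait,W:car2-GO | queues: N=0 E=0 S=0 W=2
Step 6 [EW]: N:wait,E:empty,S:wait,W:car3-GO | queues: N=0 E=0 S=0 W=1
Step 7 [EW]: N:wait,E:empty,S:wait,W:car4-GO | queues: N=0 E=0 S=0 W=0

N: empty
E: empty
S: empty
W: empty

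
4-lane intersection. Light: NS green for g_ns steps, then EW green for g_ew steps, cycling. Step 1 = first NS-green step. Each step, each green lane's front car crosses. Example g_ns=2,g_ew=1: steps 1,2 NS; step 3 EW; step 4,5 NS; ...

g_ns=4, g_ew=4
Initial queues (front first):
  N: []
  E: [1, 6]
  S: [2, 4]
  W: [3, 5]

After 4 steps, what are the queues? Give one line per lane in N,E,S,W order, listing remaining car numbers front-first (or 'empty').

Step 1 [NS]: N:empty,E:wait,S:car2-GO,W:wait | queues: N=0 E=2 S=1 W=2
Step 2 [NS]: N:empty,E:wait,S:car4-GO,W:wait | queues: N=0 E=2 S=0 W=2
Step 3 [NS]: N:empty,E:wait,S:empty,W:wait | queues: N=0 E=2 S=0 W=2
Step 4 [NS]: N:empty,E:wait,S:empty,W:wait | queues: N=0 E=2 S=0 W=2

N: empty
E: 1 6
S: empty
W: 3 5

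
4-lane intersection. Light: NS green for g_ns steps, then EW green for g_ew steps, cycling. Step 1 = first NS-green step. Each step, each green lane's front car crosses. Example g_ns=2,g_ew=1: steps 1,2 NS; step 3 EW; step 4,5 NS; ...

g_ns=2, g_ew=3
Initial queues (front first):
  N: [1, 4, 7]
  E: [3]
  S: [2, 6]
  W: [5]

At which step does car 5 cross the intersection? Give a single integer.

Step 1 [NS]: N:car1-GO,E:wait,S:car2-GO,W:wait | queues: N=2 E=1 S=1 W=1
Step 2 [NS]: N:car4-GO,E:wait,S:car6-GO,W:wait | queues: N=1 E=1 S=0 W=1
Step 3 [EW]: N:wait,E:car3-GO,S:wait,W:car5-GO | queues: N=1 E=0 S=0 W=0
Step 4 [EW]: N:wait,E:empty,S:wait,W:empty | queues: N=1 E=0 S=0 W=0
Step 5 [EW]: N:wait,E:empty,S:wait,W:empty | queues: N=1 E=0 S=0 W=0
Step 6 [NS]: N:car7-GO,E:wait,S:empty,W:wait | queues: N=0 E=0 S=0 W=0
Car 5 crosses at step 3

3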